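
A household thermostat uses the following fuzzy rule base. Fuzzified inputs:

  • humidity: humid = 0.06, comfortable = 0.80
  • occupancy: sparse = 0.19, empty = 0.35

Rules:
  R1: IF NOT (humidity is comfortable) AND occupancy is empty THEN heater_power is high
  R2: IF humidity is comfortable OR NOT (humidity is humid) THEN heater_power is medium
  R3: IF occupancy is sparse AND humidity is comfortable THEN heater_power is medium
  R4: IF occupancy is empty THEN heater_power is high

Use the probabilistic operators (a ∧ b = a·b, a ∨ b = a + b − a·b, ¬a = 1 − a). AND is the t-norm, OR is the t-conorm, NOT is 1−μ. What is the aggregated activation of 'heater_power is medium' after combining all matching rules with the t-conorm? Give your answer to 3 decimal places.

0.990

R1: ¬comfortable=1−0.80=0.20, empty=0.35; AND[a·b] → w = 0.0700
R2: comfortable=0.80, ¬humid=1−0.06=0.94; OR[a + b − a·b] → w = 0.9880
R3: sparse=0.19, comfortable=0.80; AND[a·b] → w = 0.1520
R4: empty=0.35 → w = 0.3500
Rules with consequent 'medium': {R2, R3} → strengths 0.9880, 0.1520
Aggregate via t-conorm [a + b − a·b]: 0.9898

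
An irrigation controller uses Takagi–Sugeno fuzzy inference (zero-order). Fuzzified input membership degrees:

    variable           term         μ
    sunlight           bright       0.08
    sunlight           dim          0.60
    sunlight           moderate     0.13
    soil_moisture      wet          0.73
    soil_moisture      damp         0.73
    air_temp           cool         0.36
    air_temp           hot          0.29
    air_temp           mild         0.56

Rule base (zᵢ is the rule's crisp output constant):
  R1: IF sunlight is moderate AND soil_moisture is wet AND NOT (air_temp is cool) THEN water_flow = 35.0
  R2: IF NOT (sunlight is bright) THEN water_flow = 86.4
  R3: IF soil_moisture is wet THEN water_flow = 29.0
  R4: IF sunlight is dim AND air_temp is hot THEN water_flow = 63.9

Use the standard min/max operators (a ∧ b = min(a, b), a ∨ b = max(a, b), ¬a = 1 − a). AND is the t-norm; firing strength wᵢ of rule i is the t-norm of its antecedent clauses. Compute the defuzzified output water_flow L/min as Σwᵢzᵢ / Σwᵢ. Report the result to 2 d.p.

59.78

R1 (z=35.0): moderate=0.13, wet=0.73, ¬cool=1−0.36=0.64; AND[min(a, b)] → w = 0.13
R2 (z=86.4): ¬bright=1−0.08=0.92 → w = 0.92
R3 (z=29.0): wet=0.73 → w = 0.73
R4 (z=63.9): dim=0.60, hot=0.29; AND[min(a, b)] → w = 0.29
Weighted average = (0.13·35.0 + 0.92·86.4 + 0.73·29.0 + 0.29·63.9) / (0.13 + 0.92 + 0.73 + 0.29)
  = 123.7390 / 2.0700 = 59.78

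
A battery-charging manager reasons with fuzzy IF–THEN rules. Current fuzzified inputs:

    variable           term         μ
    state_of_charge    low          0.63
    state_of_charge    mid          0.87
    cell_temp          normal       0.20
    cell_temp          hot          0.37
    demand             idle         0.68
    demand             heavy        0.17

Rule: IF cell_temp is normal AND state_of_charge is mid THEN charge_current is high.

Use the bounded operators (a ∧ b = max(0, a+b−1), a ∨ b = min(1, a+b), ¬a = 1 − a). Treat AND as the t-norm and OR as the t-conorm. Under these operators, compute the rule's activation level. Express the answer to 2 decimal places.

0.07

firing strength: normal=0.20, mid=0.87; AND[max(0, a+b−1)] → w = 0.07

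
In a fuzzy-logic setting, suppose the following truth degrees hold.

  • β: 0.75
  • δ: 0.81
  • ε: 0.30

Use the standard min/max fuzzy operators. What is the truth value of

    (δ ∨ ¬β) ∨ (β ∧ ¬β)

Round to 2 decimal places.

¬β = 1 − 0.75 = 0.25
δ ∨ ¬β = max(a, b) on (0.81, 0.25) = 0.81
¬β = 1 − 0.75 = 0.25
β ∧ ¬β = min(a, b) on (0.75, 0.25) = 0.25
(δ ∨ ¬β) ∨ (β ∧ ¬β) = max(a, b) on (0.81, 0.25) = 0.81

0.81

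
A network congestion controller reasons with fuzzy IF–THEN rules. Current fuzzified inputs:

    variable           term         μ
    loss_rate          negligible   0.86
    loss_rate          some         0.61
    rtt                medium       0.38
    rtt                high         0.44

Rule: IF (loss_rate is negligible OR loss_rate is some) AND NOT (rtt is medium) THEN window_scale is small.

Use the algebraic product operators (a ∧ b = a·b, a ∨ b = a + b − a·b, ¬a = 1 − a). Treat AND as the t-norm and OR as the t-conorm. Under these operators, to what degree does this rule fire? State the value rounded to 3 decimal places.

0.586

firing strength: (negligible=0.86 OR some=0.61) = 0.9454; AND[a·b] with ¬medium=1−0.38=0.62 → w = 0.5861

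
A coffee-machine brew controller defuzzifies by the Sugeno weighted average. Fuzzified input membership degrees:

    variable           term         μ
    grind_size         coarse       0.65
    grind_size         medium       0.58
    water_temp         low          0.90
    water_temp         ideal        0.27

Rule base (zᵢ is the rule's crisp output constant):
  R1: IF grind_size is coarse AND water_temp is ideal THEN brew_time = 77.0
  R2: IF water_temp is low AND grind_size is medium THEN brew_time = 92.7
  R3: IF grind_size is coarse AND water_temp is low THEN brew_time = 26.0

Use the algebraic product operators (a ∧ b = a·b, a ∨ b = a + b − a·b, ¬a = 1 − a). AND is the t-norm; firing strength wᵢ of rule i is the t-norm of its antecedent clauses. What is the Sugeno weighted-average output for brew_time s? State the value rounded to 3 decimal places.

R1 (z=77.0): coarse=0.65, ideal=0.27; AND[a·b] → w = 0.1755
R2 (z=92.7): low=0.90, medium=0.58; AND[a·b] → w = 0.5220
R3 (z=26.0): coarse=0.65, low=0.90; AND[a·b] → w = 0.5850
Weighted average = (0.1755·77.0 + 0.5220·92.7 + 0.5850·26.0) / (0.1755 + 0.5220 + 0.5850)
  = 77.1129 / 1.2825 = 60.127

60.127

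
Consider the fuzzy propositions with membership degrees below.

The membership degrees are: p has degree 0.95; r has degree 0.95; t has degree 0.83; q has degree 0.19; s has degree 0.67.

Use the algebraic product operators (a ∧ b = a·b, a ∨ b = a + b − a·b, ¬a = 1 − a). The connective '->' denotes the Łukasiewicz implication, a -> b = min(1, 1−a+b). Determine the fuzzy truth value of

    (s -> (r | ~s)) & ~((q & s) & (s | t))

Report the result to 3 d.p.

~s = 1 − 0.6700 = 0.3300
r | ~s = a + b − a·b on (0.9500, 0.3300) = 0.9665
s -> (r | ~s)  [Łukasiewicz: min(1, 1−a+b)] with a=0.6700, b=0.9665 → 1.0000
q & s = a·b on (0.1900, 0.6700) = 0.1273
s | t = a + b − a·b on (0.6700, 0.8300) = 0.9439
(q & s) & (s | t) = a·b on (0.1273, 0.9439) = 0.1202
~((q & s) & (s | t)) = 1 − 0.1202 = 0.8798
(s -> (r | ~s)) & ~((q & s) & (s | t)) = a·b on (1.0000, 0.8798) = 0.8798

0.880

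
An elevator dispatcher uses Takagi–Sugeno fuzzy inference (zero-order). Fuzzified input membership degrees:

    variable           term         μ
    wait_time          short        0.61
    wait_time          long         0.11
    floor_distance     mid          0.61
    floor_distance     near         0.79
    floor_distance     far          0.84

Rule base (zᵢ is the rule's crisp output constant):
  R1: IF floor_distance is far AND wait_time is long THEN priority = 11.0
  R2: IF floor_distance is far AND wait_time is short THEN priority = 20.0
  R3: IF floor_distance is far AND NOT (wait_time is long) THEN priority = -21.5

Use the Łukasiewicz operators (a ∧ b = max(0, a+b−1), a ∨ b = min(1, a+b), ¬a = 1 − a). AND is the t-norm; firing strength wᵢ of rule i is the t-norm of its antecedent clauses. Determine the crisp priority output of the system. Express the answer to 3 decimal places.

-5.674

R1 (z=11.0): far=0.84, long=0.11; AND[max(0, a+b−1)] → w = 0.00
R2 (z=20.0): far=0.84, short=0.61; AND[max(0, a+b−1)] → w = 0.45
R3 (z=-21.5): far=0.84, ¬long=1−0.11=0.89; AND[max(0, a+b−1)] → w = 0.73
Weighted average = (0.00·11.0 + 0.45·20.0 + 0.73·-21.5) / (0.00 + 0.45 + 0.73)
  = -6.6950 / 1.1800 = -5.674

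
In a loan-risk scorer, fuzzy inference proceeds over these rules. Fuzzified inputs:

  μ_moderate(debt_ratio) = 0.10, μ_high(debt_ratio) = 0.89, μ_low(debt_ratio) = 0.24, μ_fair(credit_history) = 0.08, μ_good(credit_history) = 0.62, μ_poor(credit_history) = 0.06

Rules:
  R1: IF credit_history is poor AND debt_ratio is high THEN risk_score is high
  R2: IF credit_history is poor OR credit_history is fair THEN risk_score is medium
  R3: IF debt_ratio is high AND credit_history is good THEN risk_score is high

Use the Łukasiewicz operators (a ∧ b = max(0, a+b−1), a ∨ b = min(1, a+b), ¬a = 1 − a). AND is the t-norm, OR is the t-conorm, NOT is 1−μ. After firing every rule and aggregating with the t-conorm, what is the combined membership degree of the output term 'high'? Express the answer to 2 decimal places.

0.51

R1: poor=0.06, high=0.89; AND[max(0, a+b−1)] → w = 0.00
R2: poor=0.06, fair=0.08; OR[min(1, a+b)] → w = 0.14
R3: high=0.89, good=0.62; AND[max(0, a+b−1)] → w = 0.51
Rules with consequent 'high': {R1, R3} → strengths 0.00, 0.51
Aggregate via t-conorm [min(1, a+b)]: 0.51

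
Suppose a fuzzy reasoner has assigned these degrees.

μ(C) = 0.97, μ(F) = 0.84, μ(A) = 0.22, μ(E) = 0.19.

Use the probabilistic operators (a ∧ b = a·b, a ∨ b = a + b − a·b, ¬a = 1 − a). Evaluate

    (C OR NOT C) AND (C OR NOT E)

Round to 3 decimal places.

NOT C = 1 − 0.9700 = 0.0300
C OR NOT C = a + b − a·b on (0.9700, 0.0300) = 0.9709
NOT E = 1 − 0.1900 = 0.8100
C OR NOT E = a + b − a·b on (0.9700, 0.8100) = 0.9943
(C OR NOT C) AND (C OR NOT E) = a·b on (0.9709, 0.9943) = 0.9654

0.965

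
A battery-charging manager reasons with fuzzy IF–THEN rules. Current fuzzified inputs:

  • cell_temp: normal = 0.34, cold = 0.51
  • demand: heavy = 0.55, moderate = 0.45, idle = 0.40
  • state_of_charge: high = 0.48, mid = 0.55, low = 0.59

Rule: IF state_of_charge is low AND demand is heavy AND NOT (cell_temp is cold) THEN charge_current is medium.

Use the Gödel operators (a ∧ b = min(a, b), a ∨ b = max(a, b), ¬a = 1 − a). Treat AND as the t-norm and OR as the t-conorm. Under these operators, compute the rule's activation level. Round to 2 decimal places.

0.49

firing strength: low=0.59, heavy=0.55, ¬cold=1−0.51=0.49; AND[min(a, b)] → w = 0.49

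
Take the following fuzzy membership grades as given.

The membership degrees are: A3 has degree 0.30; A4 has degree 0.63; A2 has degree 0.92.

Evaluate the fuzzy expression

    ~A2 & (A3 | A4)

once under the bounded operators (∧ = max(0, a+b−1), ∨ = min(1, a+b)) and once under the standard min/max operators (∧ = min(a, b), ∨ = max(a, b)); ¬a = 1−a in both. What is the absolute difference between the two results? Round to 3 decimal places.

0.070

Under bounded:
  ~A2 = 1 − 0.92 = 0.08
  A3 | A4 = min(1, a+b) on (0.30, 0.63) = 0.93
  ~A2 & (A3 | A4) = max(0, a+b−1) on (0.08, 0.93) = 0.01
  → value = 0.0100
Under standard min/max:
  ~A2 = 1 − 0.92 = 0.08
  A3 | A4 = max(a, b) on (0.30, 0.63) = 0.63
  ~A2 & (A3 | A4) = min(a, b) on (0.08, 0.63) = 0.08
  → value = 0.0800
|0.0100 − 0.0800| = 0.070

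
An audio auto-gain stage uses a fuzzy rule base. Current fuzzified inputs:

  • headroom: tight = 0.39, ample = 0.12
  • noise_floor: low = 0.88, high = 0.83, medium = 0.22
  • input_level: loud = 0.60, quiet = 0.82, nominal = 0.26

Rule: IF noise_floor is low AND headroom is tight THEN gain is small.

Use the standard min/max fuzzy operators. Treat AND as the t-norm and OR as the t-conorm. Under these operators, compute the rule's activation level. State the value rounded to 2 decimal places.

0.39

firing strength: low=0.88, tight=0.39; AND[min(a, b)] → w = 0.39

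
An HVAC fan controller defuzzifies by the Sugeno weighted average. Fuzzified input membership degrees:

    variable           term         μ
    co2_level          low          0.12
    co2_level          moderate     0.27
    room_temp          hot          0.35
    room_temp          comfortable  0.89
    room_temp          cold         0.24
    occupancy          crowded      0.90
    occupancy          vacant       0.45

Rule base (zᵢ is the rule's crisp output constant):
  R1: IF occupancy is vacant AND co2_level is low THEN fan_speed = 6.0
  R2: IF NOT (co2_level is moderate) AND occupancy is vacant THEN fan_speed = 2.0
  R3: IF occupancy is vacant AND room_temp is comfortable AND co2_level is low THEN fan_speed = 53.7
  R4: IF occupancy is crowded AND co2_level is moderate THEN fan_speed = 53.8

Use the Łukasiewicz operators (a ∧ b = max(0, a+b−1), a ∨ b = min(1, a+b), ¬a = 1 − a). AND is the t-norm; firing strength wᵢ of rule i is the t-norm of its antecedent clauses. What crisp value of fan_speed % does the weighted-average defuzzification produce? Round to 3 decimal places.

R1 (z=6.0): vacant=0.45, low=0.12; AND[max(0, a+b−1)] → w = 0.00
R2 (z=2.0): ¬moderate=1−0.27=0.73, vacant=0.45; AND[max(0, a+b−1)] → w = 0.18
R3 (z=53.7): vacant=0.45, comfortable=0.89, low=0.12; AND[max(0, a+b−1)] → w = 0.00
R4 (z=53.8): crowded=0.90, moderate=0.27; AND[max(0, a+b−1)] → w = 0.17
Weighted average = (0.00·6.0 + 0.18·2.0 + 0.00·53.7 + 0.17·53.8) / (0.00 + 0.18 + 0.00 + 0.17)
  = 9.5060 / 0.3500 = 27.160

27.160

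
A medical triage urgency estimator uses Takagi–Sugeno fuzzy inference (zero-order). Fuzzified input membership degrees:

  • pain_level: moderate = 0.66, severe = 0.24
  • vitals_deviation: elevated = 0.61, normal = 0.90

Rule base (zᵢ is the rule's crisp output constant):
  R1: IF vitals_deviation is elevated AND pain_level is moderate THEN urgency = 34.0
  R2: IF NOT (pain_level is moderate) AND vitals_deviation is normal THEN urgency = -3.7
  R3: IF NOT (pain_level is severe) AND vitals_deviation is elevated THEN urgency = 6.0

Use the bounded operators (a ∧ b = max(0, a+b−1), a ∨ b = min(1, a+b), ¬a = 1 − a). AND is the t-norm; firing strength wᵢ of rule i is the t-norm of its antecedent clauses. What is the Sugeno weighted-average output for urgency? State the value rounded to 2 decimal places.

R1 (z=34.0): elevated=0.61, moderate=0.66; AND[max(0, a+b−1)] → w = 0.27
R2 (z=-3.7): ¬moderate=1−0.66=0.34, normal=0.90; AND[max(0, a+b−1)] → w = 0.24
R3 (z=6.0): ¬severe=1−0.24=0.76, elevated=0.61; AND[max(0, a+b−1)] → w = 0.37
Weighted average = (0.27·34.0 + 0.24·-3.7 + 0.37·6.0) / (0.27 + 0.24 + 0.37)
  = 10.5120 / 0.8800 = 11.95

11.95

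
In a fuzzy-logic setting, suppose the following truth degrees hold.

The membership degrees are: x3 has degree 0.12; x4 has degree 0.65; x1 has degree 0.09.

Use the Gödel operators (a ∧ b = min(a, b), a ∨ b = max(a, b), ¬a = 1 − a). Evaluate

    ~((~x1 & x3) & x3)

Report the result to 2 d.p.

~x1 = 1 − 0.09 = 0.91
~x1 & x3 = min(a, b) on (0.91, 0.12) = 0.12
(~x1 & x3) & x3 = min(a, b) on (0.12, 0.12) = 0.12
~((~x1 & x3) & x3) = 1 − 0.12 = 0.88

0.88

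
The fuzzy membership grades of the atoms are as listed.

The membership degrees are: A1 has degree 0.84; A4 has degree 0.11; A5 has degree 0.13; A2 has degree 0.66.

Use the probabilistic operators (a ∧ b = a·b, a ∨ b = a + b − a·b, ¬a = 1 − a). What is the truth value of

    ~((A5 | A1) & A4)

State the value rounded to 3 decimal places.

0.905

A5 | A1 = a + b − a·b on (0.1300, 0.8400) = 0.8608
(A5 | A1) & A4 = a·b on (0.8608, 0.1100) = 0.0947
~((A5 | A1) & A4) = 1 − 0.0947 = 0.9053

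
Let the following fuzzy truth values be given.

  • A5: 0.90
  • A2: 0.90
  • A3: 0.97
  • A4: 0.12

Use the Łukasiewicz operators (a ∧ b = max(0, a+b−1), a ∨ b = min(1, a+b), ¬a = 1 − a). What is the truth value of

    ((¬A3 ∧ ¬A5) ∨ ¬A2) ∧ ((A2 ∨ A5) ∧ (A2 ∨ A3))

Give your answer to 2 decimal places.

¬A3 = 1 − 0.97 = 0.03
¬A5 = 1 − 0.90 = 0.10
¬A3 ∧ ¬A5 = max(0, a+b−1) on (0.03, 0.10) = 0.00
¬A2 = 1 − 0.90 = 0.10
(¬A3 ∧ ¬A5) ∨ ¬A2 = min(1, a+b) on (0.00, 0.10) = 0.10
A2 ∨ A5 = min(1, a+b) on (0.90, 0.90) = 1.00
A2 ∨ A3 = min(1, a+b) on (0.90, 0.97) = 1.00
(A2 ∨ A5) ∧ (A2 ∨ A3) = max(0, a+b−1) on (1.00, 1.00) = 1.00
((¬A3 ∧ ¬A5) ∨ ¬A2) ∧ ((A2 ∨ A5) ∧ (A2 ∨ A3)) = max(0, a+b−1) on (0.10, 1.00) = 0.10

0.10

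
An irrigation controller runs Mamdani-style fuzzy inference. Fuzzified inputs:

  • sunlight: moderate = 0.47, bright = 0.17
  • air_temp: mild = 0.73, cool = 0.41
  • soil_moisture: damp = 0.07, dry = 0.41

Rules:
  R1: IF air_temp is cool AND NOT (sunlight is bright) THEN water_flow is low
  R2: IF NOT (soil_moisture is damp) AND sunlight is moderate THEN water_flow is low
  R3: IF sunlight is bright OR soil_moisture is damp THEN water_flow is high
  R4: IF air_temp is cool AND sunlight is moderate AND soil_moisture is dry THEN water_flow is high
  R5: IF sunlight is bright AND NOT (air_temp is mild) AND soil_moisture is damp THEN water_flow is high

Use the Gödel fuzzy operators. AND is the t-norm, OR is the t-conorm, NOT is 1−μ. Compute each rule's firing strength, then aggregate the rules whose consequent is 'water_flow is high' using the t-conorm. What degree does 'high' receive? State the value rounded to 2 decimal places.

R1: cool=0.41, ¬bright=1−0.17=0.83; AND[min(a, b)] → w = 0.41
R2: ¬damp=1−0.07=0.93, moderate=0.47; AND[min(a, b)] → w = 0.47
R3: bright=0.17, damp=0.07; OR[max(a, b)] → w = 0.17
R4: cool=0.41, moderate=0.47, dry=0.41; AND[min(a, b)] → w = 0.41
R5: bright=0.17, ¬mild=1−0.73=0.27, damp=0.07; AND[min(a, b)] → w = 0.07
Rules with consequent 'high': {R3, R4, R5} → strengths 0.17, 0.41, 0.07
Aggregate via t-conorm [max(a, b)]: 0.41

0.41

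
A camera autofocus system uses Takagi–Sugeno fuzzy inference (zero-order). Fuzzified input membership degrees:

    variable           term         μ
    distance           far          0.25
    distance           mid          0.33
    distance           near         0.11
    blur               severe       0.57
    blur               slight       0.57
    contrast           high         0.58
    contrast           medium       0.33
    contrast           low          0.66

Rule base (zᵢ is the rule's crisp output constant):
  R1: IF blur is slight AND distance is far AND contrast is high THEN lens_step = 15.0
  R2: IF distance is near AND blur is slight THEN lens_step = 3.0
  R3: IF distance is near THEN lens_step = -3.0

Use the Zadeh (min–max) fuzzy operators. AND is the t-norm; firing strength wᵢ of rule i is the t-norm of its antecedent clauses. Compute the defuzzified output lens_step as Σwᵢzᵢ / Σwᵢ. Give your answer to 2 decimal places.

R1 (z=15.0): slight=0.57, far=0.25, high=0.58; AND[min(a, b)] → w = 0.25
R2 (z=3.0): near=0.11, slight=0.57; AND[min(a, b)] → w = 0.11
R3 (z=-3.0): near=0.11 → w = 0.11
Weighted average = (0.25·15.0 + 0.11·3.0 + 0.11·-3.0) / (0.25 + 0.11 + 0.11)
  = 3.7500 / 0.4700 = 7.98

7.98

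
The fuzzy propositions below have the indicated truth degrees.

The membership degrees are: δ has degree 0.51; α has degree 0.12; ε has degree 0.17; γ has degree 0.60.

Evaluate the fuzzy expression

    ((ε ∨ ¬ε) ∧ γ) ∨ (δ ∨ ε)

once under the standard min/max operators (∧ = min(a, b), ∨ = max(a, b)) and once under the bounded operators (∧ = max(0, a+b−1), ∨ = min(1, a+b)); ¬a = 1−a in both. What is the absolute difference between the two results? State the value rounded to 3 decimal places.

Under standard min/max:
  ¬ε = 1 − 0.17 = 0.83
  ε ∨ ¬ε = max(a, b) on (0.17, 0.83) = 0.83
  (ε ∨ ¬ε) ∧ γ = min(a, b) on (0.83, 0.60) = 0.60
  δ ∨ ε = max(a, b) on (0.51, 0.17) = 0.51
  ((ε ∨ ¬ε) ∧ γ) ∨ (δ ∨ ε) = max(a, b) on (0.60, 0.51) = 0.60
  → value = 0.6000
Under bounded:
  ¬ε = 1 − 0.17 = 0.83
  ε ∨ ¬ε = min(1, a+b) on (0.17, 0.83) = 1.00
  (ε ∨ ¬ε) ∧ γ = max(0, a+b−1) on (1.00, 0.60) = 0.60
  δ ∨ ε = min(1, a+b) on (0.51, 0.17) = 0.68
  ((ε ∨ ¬ε) ∧ γ) ∨ (δ ∨ ε) = min(1, a+b) on (0.60, 0.68) = 1.00
  → value = 1.0000
|0.6000 − 1.0000| = 0.400

0.400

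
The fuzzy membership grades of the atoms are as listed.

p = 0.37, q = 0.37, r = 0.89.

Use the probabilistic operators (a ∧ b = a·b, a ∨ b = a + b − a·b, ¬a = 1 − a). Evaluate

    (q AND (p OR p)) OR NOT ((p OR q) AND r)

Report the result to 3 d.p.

p OR p = a + b − a·b on (0.3700, 0.3700) = 0.6031
q AND (p OR p) = a·b on (0.3700, 0.6031) = 0.2231
p OR q = a + b − a·b on (0.3700, 0.3700) = 0.6031
(p OR q) AND r = a·b on (0.6031, 0.8900) = 0.5368
NOT ((p OR q) AND r) = 1 − 0.5368 = 0.4632
(q AND (p OR p)) OR NOT ((p OR q) AND r) = a + b − a·b on (0.2231, 0.4632) = 0.5830

0.583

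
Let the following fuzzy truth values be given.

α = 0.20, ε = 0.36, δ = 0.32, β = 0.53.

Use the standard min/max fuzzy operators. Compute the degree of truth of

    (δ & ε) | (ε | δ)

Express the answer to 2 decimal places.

δ & ε = min(a, b) on (0.32, 0.36) = 0.32
ε | δ = max(a, b) on (0.36, 0.32) = 0.36
(δ & ε) | (ε | δ) = max(a, b) on (0.32, 0.36) = 0.36

0.36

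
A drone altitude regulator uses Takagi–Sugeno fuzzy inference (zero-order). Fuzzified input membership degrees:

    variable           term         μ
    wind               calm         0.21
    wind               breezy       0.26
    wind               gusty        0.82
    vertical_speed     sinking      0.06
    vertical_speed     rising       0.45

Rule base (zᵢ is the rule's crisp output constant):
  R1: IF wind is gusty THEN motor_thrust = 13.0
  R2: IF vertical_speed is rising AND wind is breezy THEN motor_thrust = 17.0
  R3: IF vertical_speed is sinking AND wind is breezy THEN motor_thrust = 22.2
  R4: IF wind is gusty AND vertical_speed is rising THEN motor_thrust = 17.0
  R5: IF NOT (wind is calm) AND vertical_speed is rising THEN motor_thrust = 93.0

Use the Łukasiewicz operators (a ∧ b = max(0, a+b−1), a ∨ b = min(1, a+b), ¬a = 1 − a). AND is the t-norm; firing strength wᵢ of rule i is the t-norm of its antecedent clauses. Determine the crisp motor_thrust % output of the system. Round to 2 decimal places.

28.25

R1 (z=13.0): gusty=0.82 → w = 0.82
R2 (z=17.0): rising=0.45, breezy=0.26; AND[max(0, a+b−1)] → w = 0.00
R3 (z=22.2): sinking=0.06, breezy=0.26; AND[max(0, a+b−1)] → w = 0.00
R4 (z=17.0): gusty=0.82, rising=0.45; AND[max(0, a+b−1)] → w = 0.27
R5 (z=93.0): ¬calm=1−0.21=0.79, rising=0.45; AND[max(0, a+b−1)] → w = 0.24
Weighted average = (0.82·13.0 + 0.00·17.0 + 0.00·22.2 + 0.27·17.0 + 0.24·93.0) / (0.82 + 0.00 + 0.00 + 0.27 + 0.24)
  = 37.5700 / 1.3300 = 28.25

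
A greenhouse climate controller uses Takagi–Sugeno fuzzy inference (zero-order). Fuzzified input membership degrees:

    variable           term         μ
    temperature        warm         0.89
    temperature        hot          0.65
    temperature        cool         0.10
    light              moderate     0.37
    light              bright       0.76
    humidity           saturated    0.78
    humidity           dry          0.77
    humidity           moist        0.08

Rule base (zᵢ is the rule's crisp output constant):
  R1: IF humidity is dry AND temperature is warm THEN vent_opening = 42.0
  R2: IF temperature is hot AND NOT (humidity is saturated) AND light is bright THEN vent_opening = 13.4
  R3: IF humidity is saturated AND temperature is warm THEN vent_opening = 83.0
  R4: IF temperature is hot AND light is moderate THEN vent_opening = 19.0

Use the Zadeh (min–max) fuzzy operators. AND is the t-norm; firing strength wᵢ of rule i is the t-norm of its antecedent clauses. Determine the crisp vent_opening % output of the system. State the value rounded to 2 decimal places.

50.03

R1 (z=42.0): dry=0.77, warm=0.89; AND[min(a, b)] → w = 0.77
R2 (z=13.4): hot=0.65, ¬saturated=1−0.78=0.22, bright=0.76; AND[min(a, b)] → w = 0.22
R3 (z=83.0): saturated=0.78, warm=0.89; AND[min(a, b)] → w = 0.78
R4 (z=19.0): hot=0.65, moderate=0.37; AND[min(a, b)] → w = 0.37
Weighted average = (0.77·42.0 + 0.22·13.4 + 0.78·83.0 + 0.37·19.0) / (0.77 + 0.22 + 0.78 + 0.37)
  = 107.0580 / 2.1400 = 50.03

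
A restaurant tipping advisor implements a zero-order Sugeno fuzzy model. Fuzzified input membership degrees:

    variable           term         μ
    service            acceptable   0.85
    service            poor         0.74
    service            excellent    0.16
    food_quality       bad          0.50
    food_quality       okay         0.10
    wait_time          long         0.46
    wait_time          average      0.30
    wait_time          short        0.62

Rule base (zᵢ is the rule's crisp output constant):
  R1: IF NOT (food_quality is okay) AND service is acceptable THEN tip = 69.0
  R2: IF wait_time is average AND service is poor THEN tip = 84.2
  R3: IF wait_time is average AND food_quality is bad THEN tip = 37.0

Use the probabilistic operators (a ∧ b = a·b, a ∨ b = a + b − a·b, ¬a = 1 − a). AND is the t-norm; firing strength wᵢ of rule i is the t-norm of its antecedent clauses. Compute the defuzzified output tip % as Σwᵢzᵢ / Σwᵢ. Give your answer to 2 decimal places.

67.75

R1 (z=69.0): ¬okay=1−0.10=0.90, acceptable=0.85; AND[a·b] → w = 0.7650
R2 (z=84.2): average=0.30, poor=0.74; AND[a·b] → w = 0.2220
R3 (z=37.0): average=0.30, bad=0.50; AND[a·b] → w = 0.1500
Weighted average = (0.7650·69.0 + 0.2220·84.2 + 0.1500·37.0) / (0.7650 + 0.2220 + 0.1500)
  = 77.0274 / 1.1370 = 67.75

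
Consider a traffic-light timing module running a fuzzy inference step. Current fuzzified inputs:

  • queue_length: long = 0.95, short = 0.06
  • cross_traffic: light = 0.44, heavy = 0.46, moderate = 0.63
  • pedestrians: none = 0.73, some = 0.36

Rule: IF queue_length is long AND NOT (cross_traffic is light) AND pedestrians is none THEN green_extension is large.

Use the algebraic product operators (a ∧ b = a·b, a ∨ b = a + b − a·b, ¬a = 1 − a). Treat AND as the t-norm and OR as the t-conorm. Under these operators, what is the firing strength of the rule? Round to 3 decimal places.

firing strength: long=0.95, ¬light=1−0.44=0.56, none=0.73; AND[a·b] → w = 0.3884

0.388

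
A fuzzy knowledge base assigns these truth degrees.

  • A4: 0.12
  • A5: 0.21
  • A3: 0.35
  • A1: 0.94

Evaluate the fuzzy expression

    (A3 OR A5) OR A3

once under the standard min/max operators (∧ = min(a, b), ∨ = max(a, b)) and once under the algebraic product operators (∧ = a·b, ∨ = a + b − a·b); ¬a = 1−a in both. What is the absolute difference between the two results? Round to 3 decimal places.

Under standard min/max:
  A3 OR A5 = max(a, b) on (0.35, 0.21) = 0.35
  (A3 OR A5) OR A3 = max(a, b) on (0.35, 0.35) = 0.35
  → value = 0.3500
Under algebraic product:
  A3 OR A5 = a + b − a·b on (0.3500, 0.2100) = 0.4865
  (A3 OR A5) OR A3 = a + b − a·b on (0.4865, 0.3500) = 0.6662
  → value = 0.6662
|0.3500 − 0.6662| = 0.316

0.316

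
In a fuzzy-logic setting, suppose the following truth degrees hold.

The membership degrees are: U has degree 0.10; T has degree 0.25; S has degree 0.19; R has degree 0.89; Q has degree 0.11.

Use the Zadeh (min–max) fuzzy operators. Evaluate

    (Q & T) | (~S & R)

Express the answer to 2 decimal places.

0.81

Q & T = min(a, b) on (0.11, 0.25) = 0.11
~S = 1 − 0.19 = 0.81
~S & R = min(a, b) on (0.81, 0.89) = 0.81
(Q & T) | (~S & R) = max(a, b) on (0.11, 0.81) = 0.81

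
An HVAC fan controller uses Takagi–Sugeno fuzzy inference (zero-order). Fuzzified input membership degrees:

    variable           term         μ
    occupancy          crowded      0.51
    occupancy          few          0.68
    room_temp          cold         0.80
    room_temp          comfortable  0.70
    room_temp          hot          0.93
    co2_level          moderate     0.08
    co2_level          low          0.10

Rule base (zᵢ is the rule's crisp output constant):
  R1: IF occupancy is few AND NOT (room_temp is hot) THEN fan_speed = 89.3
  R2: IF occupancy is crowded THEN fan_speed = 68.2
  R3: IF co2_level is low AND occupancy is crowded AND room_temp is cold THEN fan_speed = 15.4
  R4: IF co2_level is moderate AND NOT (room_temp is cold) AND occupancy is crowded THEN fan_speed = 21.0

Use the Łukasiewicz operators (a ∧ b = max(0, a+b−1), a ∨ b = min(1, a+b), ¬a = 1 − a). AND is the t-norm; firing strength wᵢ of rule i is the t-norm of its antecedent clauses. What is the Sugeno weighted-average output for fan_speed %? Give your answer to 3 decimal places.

68.200

R1 (z=89.3): few=0.68, ¬hot=1−0.93=0.07; AND[max(0, a+b−1)] → w = 0.00
R2 (z=68.2): crowded=0.51 → w = 0.51
R3 (z=15.4): low=0.10, crowded=0.51, cold=0.80; AND[max(0, a+b−1)] → w = 0.00
R4 (z=21.0): moderate=0.08, ¬cold=1−0.80=0.20, crowded=0.51; AND[max(0, a+b−1)] → w = 0.00
Weighted average = (0.00·89.3 + 0.51·68.2 + 0.00·15.4 + 0.00·21.0) / (0.00 + 0.51 + 0.00 + 0.00)
  = 34.7820 / 0.5100 = 68.200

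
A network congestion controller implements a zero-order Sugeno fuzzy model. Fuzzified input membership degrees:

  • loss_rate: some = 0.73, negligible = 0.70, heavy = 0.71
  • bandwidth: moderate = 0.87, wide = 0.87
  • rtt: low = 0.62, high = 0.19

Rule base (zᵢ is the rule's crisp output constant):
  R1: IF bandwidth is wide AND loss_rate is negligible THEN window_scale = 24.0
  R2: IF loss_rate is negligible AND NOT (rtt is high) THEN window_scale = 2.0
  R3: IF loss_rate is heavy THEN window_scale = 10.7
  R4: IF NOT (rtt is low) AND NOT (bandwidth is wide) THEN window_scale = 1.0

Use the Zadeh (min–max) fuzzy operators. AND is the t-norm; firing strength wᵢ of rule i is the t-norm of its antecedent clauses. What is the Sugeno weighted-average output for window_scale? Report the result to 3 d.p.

R1 (z=24.0): wide=0.87, negligible=0.70; AND[min(a, b)] → w = 0.70
R2 (z=2.0): negligible=0.70, ¬high=1−0.19=0.81; AND[min(a, b)] → w = 0.70
R3 (z=10.7): heavy=0.71 → w = 0.71
R4 (z=1.0): ¬low=1−0.62=0.38, ¬wide=1−0.87=0.13; AND[min(a, b)] → w = 0.13
Weighted average = (0.70·24.0 + 0.70·2.0 + 0.71·10.7 + 0.13·1.0) / (0.70 + 0.70 + 0.71 + 0.13)
  = 25.9270 / 2.2400 = 11.575

11.575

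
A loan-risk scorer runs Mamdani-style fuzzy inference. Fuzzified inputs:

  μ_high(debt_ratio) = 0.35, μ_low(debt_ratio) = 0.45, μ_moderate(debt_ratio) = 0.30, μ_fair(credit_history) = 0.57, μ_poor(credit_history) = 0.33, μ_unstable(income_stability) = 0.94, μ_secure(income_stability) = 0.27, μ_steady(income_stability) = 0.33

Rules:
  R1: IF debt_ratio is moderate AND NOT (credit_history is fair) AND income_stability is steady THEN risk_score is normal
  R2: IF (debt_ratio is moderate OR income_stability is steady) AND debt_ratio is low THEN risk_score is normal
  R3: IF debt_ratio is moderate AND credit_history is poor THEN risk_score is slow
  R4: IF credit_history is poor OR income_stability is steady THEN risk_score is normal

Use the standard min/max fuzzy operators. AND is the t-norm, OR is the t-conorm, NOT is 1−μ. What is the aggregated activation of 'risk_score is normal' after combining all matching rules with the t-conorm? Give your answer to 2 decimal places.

R1: moderate=0.30, ¬fair=1−0.57=0.43, steady=0.33; AND[min(a, b)] → w = 0.30
R2: (moderate=0.30 OR steady=0.33) = 0.33; AND[min(a, b)] with low=0.45 → w = 0.33
R3: moderate=0.30, poor=0.33; AND[min(a, b)] → w = 0.30
R4: poor=0.33, steady=0.33; OR[max(a, b)] → w = 0.33
Rules with consequent 'normal': {R1, R2, R4} → strengths 0.30, 0.33, 0.33
Aggregate via t-conorm [max(a, b)]: 0.33

0.33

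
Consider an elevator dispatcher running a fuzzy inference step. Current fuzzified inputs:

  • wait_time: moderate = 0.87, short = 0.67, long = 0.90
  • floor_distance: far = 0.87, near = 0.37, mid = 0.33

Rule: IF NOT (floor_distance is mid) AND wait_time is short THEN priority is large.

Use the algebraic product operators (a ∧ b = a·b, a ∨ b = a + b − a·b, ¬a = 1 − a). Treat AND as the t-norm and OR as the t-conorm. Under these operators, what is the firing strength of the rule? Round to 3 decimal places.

firing strength: ¬mid=1−0.33=0.67, short=0.67; AND[a·b] → w = 0.4489

0.449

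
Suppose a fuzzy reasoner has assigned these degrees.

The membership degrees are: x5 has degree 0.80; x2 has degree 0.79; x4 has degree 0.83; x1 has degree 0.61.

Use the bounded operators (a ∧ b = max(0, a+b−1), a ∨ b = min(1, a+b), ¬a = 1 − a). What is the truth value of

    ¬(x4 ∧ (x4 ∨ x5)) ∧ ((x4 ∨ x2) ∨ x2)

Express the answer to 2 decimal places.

0.17

x4 ∨ x5 = min(1, a+b) on (0.83, 0.80) = 1.00
x4 ∧ (x4 ∨ x5) = max(0, a+b−1) on (0.83, 1.00) = 0.83
¬(x4 ∧ (x4 ∨ x5)) = 1 − 0.83 = 0.17
x4 ∨ x2 = min(1, a+b) on (0.83, 0.79) = 1.00
(x4 ∨ x2) ∨ x2 = min(1, a+b) on (1.00, 0.79) = 1.00
¬(x4 ∧ (x4 ∨ x5)) ∧ ((x4 ∨ x2) ∨ x2) = max(0, a+b−1) on (0.17, 1.00) = 0.17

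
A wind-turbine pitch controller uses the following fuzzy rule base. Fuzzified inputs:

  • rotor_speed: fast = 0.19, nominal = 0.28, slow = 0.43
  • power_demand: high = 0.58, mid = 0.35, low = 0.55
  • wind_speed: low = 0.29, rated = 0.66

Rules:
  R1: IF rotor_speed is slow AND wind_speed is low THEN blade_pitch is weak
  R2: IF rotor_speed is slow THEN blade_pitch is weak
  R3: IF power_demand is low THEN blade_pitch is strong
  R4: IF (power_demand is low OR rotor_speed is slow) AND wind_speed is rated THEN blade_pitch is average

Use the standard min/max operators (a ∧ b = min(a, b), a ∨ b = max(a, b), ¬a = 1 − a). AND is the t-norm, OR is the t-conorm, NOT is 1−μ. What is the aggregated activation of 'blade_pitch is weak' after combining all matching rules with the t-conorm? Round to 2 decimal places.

0.43

R1: slow=0.43, low=0.29; AND[min(a, b)] → w = 0.29
R2: slow=0.43 → w = 0.43
R3: low=0.55 → w = 0.55
R4: (low=0.55 OR slow=0.43) = 0.55; AND[min(a, b)] with rated=0.66 → w = 0.55
Rules with consequent 'weak': {R1, R2} → strengths 0.29, 0.43
Aggregate via t-conorm [max(a, b)]: 0.43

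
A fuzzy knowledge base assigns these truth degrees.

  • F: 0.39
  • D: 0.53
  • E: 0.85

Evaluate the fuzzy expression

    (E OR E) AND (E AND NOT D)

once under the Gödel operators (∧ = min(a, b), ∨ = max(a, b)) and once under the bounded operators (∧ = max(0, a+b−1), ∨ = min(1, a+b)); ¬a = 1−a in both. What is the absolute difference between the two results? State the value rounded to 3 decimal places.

0.150

Under Gödel:
  E OR E = max(a, b) on (0.85, 0.85) = 0.85
  NOT D = 1 − 0.53 = 0.47
  E AND NOT D = min(a, b) on (0.85, 0.47) = 0.47
  (E OR E) AND (E AND NOT D) = min(a, b) on (0.85, 0.47) = 0.47
  → value = 0.4700
Under bounded:
  E OR E = min(1, a+b) on (0.85, 0.85) = 1.00
  NOT D = 1 − 0.53 = 0.47
  E AND NOT D = max(0, a+b−1) on (0.85, 0.47) = 0.32
  (E OR E) AND (E AND NOT D) = max(0, a+b−1) on (1.00, 0.32) = 0.32
  → value = 0.3200
|0.4700 − 0.3200| = 0.150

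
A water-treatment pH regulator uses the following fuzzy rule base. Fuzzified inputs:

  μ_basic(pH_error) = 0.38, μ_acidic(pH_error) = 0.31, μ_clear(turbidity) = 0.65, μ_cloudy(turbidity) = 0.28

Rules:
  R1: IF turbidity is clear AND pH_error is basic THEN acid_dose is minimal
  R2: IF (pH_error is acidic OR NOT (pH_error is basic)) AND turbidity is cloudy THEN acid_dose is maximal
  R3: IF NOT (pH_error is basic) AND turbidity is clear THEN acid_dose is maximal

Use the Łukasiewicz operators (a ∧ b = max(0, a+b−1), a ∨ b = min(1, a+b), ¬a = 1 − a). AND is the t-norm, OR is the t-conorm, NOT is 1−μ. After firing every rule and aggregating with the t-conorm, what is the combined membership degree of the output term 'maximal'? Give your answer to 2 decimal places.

R1: clear=0.65, basic=0.38; AND[max(0, a+b−1)] → w = 0.03
R2: (acidic=0.31 OR ¬basic=1−0.38=0.62) = 0.93; AND[max(0, a+b−1)] with cloudy=0.28 → w = 0.21
R3: ¬basic=1−0.38=0.62, clear=0.65; AND[max(0, a+b−1)] → w = 0.27
Rules with consequent 'maximal': {R2, R3} → strengths 0.21, 0.27
Aggregate via t-conorm [min(1, a+b)]: 0.48

0.48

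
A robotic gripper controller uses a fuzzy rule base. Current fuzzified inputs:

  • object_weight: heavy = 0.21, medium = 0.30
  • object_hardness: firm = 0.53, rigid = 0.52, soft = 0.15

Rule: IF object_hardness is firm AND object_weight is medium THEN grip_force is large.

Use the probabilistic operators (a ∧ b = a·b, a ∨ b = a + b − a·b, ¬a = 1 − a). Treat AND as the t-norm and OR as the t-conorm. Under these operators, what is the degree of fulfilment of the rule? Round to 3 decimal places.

firing strength: firm=0.53, medium=0.30; AND[a·b] → w = 0.1590

0.159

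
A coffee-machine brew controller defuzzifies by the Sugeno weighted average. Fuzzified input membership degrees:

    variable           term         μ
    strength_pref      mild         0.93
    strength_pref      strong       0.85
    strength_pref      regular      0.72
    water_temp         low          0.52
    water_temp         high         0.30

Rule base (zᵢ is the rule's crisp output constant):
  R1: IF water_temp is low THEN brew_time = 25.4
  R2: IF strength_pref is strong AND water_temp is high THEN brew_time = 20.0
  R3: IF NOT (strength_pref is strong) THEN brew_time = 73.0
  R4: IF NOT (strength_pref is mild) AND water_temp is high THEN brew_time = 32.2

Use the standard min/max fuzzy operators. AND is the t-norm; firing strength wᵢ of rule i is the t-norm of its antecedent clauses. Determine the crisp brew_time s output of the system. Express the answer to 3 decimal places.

31.165

R1 (z=25.4): low=0.52 → w = 0.52
R2 (z=20.0): strong=0.85, high=0.30; AND[min(a, b)] → w = 0.30
R3 (z=73.0): ¬strong=1−0.85=0.15 → w = 0.15
R4 (z=32.2): ¬mild=1−0.93=0.07, high=0.30; AND[min(a, b)] → w = 0.07
Weighted average = (0.52·25.4 + 0.30·20.0 + 0.15·73.0 + 0.07·32.2) / (0.52 + 0.30 + 0.15 + 0.07)
  = 32.4120 / 1.0400 = 31.165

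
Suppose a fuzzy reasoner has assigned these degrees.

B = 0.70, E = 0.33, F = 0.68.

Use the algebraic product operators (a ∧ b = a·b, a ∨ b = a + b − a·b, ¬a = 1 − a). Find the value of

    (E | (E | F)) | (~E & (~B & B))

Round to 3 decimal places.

E | F = a + b − a·b on (0.3300, 0.6800) = 0.7856
E | (E | F) = a + b − a·b on (0.3300, 0.7856) = 0.8564
~E = 1 − 0.3300 = 0.6700
~B = 1 − 0.7000 = 0.3000
~B & B = a·b on (0.3000, 0.7000) = 0.2100
~E & (~B & B) = a·b on (0.6700, 0.2100) = 0.1407
(E | (E | F)) | (~E & (~B & B)) = a + b − a·b on (0.8564, 0.1407) = 0.8766

0.877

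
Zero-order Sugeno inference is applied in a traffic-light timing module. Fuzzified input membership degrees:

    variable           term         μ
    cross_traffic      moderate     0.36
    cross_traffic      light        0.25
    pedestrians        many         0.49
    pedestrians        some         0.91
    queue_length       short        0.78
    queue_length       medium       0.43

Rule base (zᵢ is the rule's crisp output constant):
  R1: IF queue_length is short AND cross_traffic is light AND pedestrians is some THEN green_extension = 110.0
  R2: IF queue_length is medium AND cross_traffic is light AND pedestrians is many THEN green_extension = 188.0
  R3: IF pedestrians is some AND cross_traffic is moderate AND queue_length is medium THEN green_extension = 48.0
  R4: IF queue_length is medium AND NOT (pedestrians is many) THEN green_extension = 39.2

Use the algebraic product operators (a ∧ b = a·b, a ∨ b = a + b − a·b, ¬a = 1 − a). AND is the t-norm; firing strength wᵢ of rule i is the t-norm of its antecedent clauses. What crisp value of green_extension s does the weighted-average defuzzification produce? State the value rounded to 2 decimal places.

75.86

R1 (z=110.0): short=0.78, light=0.25, some=0.91; AND[a·b] → w = 0.1775
R2 (z=188.0): medium=0.43, light=0.25, many=0.49; AND[a·b] → w = 0.0527
R3 (z=48.0): some=0.91, moderate=0.36, medium=0.43; AND[a·b] → w = 0.1409
R4 (z=39.2): medium=0.43, ¬many=1−0.49=0.51; AND[a·b] → w = 0.2193
Weighted average = (0.1775·110.0 + 0.0527·188.0 + 0.1409·48.0 + 0.2193·39.2) / (0.1775 + 0.0527 + 0.1409 + 0.2193)
  = 44.7806 / 0.5903 = 75.86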